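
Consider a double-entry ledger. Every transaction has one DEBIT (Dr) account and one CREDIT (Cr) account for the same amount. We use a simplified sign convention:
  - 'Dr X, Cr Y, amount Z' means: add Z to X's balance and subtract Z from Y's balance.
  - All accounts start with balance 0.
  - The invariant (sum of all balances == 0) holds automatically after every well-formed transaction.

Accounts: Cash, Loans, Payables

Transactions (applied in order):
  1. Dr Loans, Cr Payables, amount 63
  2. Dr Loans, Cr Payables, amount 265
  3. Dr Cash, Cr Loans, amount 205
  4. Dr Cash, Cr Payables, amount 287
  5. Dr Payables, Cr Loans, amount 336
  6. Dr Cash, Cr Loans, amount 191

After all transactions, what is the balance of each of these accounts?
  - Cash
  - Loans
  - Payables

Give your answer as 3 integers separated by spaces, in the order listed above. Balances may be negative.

Answer: 683 -404 -279

Derivation:
After txn 1 (Dr Loans, Cr Payables, amount 63): Loans=63 Payables=-63
After txn 2 (Dr Loans, Cr Payables, amount 265): Loans=328 Payables=-328
After txn 3 (Dr Cash, Cr Loans, amount 205): Cash=205 Loans=123 Payables=-328
After txn 4 (Dr Cash, Cr Payables, amount 287): Cash=492 Loans=123 Payables=-615
After txn 5 (Dr Payables, Cr Loans, amount 336): Cash=492 Loans=-213 Payables=-279
After txn 6 (Dr Cash, Cr Loans, amount 191): Cash=683 Loans=-404 Payables=-279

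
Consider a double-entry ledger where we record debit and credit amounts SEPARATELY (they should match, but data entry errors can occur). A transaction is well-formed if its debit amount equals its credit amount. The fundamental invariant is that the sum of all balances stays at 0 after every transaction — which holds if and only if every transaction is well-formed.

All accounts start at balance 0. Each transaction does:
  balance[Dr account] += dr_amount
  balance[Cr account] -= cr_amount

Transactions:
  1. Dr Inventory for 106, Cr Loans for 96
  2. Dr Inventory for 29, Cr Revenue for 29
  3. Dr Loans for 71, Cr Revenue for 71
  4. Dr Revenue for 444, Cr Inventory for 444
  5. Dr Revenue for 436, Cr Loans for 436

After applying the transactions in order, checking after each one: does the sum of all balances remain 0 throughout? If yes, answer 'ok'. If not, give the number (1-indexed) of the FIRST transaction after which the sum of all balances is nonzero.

Answer: 1

Derivation:
After txn 1: dr=106 cr=96 sum_balances=10
After txn 2: dr=29 cr=29 sum_balances=10
After txn 3: dr=71 cr=71 sum_balances=10
After txn 4: dr=444 cr=444 sum_balances=10
After txn 5: dr=436 cr=436 sum_balances=10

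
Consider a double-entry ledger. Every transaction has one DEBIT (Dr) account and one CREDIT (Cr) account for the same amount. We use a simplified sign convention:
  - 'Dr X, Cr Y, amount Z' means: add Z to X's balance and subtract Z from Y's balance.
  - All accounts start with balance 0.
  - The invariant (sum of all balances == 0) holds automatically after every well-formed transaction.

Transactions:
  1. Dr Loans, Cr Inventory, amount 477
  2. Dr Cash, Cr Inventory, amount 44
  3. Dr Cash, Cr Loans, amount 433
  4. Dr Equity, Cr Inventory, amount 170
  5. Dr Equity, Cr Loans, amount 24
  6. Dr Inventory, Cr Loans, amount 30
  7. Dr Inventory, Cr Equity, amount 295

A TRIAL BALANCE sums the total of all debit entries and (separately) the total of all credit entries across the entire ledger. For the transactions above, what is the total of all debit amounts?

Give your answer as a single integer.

Txn 1: debit+=477
Txn 2: debit+=44
Txn 3: debit+=433
Txn 4: debit+=170
Txn 5: debit+=24
Txn 6: debit+=30
Txn 7: debit+=295
Total debits = 1473

Answer: 1473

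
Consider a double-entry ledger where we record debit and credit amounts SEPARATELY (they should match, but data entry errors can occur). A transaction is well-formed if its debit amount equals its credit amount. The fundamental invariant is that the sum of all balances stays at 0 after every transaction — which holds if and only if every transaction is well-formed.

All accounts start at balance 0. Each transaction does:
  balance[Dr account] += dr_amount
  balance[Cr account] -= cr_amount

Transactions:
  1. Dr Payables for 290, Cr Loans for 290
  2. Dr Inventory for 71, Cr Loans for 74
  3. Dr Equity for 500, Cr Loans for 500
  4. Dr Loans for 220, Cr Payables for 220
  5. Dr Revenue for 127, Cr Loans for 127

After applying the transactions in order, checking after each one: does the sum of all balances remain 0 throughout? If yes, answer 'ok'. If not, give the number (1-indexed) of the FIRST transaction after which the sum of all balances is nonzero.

After txn 1: dr=290 cr=290 sum_balances=0
After txn 2: dr=71 cr=74 sum_balances=-3
After txn 3: dr=500 cr=500 sum_balances=-3
After txn 4: dr=220 cr=220 sum_balances=-3
After txn 5: dr=127 cr=127 sum_balances=-3

Answer: 2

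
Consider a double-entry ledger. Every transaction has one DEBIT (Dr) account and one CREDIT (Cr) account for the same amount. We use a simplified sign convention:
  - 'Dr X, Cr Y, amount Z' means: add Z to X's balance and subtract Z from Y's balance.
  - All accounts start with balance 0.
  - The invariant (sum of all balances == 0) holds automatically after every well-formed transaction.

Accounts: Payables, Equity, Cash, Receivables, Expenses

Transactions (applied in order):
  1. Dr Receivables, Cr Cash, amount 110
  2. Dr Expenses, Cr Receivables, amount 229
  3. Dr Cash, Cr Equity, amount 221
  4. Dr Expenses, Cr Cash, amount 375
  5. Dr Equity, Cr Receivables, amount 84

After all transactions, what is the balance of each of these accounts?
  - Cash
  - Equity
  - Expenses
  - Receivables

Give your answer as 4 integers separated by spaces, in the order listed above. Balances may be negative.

Answer: -264 -137 604 -203

Derivation:
After txn 1 (Dr Receivables, Cr Cash, amount 110): Cash=-110 Receivables=110
After txn 2 (Dr Expenses, Cr Receivables, amount 229): Cash=-110 Expenses=229 Receivables=-119
After txn 3 (Dr Cash, Cr Equity, amount 221): Cash=111 Equity=-221 Expenses=229 Receivables=-119
After txn 4 (Dr Expenses, Cr Cash, amount 375): Cash=-264 Equity=-221 Expenses=604 Receivables=-119
After txn 5 (Dr Equity, Cr Receivables, amount 84): Cash=-264 Equity=-137 Expenses=604 Receivables=-203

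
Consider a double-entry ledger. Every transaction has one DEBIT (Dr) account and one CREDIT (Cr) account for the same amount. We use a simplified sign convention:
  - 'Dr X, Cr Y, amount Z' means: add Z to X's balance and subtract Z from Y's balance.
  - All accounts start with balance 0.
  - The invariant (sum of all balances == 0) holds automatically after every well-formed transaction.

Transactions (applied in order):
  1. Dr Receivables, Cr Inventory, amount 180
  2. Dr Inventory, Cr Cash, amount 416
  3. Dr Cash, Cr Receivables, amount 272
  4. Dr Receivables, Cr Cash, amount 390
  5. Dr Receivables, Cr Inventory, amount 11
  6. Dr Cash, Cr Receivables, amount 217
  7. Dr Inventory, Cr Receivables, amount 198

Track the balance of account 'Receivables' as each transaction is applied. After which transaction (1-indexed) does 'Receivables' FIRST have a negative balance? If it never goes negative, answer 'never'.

Answer: 3

Derivation:
After txn 1: Receivables=180
After txn 2: Receivables=180
After txn 3: Receivables=-92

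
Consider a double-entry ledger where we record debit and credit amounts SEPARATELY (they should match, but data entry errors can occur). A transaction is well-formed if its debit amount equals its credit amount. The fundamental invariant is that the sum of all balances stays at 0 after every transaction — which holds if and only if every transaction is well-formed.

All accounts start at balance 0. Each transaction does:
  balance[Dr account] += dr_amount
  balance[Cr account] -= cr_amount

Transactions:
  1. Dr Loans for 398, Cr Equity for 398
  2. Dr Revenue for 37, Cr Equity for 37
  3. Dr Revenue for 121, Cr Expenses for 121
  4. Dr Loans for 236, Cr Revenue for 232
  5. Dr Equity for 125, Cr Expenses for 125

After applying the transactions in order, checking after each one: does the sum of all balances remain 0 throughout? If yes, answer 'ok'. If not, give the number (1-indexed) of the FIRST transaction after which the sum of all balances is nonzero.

After txn 1: dr=398 cr=398 sum_balances=0
After txn 2: dr=37 cr=37 sum_balances=0
After txn 3: dr=121 cr=121 sum_balances=0
After txn 4: dr=236 cr=232 sum_balances=4
After txn 5: dr=125 cr=125 sum_balances=4

Answer: 4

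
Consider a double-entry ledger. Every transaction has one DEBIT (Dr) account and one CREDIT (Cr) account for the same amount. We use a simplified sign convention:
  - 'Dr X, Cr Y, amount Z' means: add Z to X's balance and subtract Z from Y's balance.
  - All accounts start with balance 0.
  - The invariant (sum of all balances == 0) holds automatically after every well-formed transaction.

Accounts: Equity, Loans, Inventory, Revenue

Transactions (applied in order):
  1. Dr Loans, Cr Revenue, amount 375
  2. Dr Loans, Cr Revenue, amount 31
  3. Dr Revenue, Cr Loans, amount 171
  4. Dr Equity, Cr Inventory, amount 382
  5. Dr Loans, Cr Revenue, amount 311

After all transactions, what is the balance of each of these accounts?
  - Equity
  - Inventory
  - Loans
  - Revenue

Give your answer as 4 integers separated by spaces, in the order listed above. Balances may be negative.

After txn 1 (Dr Loans, Cr Revenue, amount 375): Loans=375 Revenue=-375
After txn 2 (Dr Loans, Cr Revenue, amount 31): Loans=406 Revenue=-406
After txn 3 (Dr Revenue, Cr Loans, amount 171): Loans=235 Revenue=-235
After txn 4 (Dr Equity, Cr Inventory, amount 382): Equity=382 Inventory=-382 Loans=235 Revenue=-235
After txn 5 (Dr Loans, Cr Revenue, amount 311): Equity=382 Inventory=-382 Loans=546 Revenue=-546

Answer: 382 -382 546 -546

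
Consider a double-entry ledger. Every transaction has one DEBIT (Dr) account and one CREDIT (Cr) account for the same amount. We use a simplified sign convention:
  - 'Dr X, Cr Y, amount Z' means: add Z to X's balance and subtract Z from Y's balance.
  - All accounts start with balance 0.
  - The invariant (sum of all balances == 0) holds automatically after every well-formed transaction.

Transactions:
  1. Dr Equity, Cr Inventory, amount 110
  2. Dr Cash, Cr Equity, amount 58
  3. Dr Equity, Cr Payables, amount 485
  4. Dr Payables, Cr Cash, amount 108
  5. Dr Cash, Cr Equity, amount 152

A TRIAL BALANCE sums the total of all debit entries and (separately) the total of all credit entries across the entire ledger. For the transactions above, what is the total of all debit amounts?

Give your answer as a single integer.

Txn 1: debit+=110
Txn 2: debit+=58
Txn 3: debit+=485
Txn 4: debit+=108
Txn 5: debit+=152
Total debits = 913

Answer: 913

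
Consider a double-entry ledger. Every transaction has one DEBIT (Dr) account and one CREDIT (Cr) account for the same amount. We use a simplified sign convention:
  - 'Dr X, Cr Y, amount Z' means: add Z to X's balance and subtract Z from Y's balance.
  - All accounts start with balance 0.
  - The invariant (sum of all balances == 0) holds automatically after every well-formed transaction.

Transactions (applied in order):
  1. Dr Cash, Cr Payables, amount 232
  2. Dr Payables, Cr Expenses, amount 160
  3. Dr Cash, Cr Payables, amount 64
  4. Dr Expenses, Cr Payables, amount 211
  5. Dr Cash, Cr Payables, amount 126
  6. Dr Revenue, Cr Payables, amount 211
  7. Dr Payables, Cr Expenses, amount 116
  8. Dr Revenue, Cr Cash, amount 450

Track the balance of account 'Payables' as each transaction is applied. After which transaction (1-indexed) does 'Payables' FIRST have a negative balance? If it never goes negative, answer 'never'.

After txn 1: Payables=-232

Answer: 1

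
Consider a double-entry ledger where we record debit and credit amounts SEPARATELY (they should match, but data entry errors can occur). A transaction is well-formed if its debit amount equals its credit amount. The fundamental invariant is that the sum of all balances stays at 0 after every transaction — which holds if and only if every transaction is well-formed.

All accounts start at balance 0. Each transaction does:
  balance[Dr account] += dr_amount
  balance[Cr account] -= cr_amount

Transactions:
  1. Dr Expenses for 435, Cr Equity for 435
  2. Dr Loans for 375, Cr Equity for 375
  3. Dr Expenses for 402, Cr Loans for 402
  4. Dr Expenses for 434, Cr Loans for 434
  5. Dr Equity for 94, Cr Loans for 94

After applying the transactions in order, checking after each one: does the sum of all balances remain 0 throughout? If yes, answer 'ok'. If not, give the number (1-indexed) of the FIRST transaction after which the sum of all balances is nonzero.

After txn 1: dr=435 cr=435 sum_balances=0
After txn 2: dr=375 cr=375 sum_balances=0
After txn 3: dr=402 cr=402 sum_balances=0
After txn 4: dr=434 cr=434 sum_balances=0
After txn 5: dr=94 cr=94 sum_balances=0

Answer: ok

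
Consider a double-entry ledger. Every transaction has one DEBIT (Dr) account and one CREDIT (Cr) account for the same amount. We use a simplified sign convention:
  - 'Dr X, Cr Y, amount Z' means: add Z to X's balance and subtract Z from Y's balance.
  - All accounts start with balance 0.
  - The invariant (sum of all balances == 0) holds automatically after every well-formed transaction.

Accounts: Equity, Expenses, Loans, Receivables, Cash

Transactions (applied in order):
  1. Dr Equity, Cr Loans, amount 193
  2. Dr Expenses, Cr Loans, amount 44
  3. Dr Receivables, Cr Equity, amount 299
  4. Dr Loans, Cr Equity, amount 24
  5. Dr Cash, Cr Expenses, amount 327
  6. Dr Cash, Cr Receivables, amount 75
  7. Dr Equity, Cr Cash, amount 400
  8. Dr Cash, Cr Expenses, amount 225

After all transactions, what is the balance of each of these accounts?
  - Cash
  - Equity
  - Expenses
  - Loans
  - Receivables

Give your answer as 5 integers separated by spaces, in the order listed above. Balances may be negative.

Answer: 227 270 -508 -213 224

Derivation:
After txn 1 (Dr Equity, Cr Loans, amount 193): Equity=193 Loans=-193
After txn 2 (Dr Expenses, Cr Loans, amount 44): Equity=193 Expenses=44 Loans=-237
After txn 3 (Dr Receivables, Cr Equity, amount 299): Equity=-106 Expenses=44 Loans=-237 Receivables=299
After txn 4 (Dr Loans, Cr Equity, amount 24): Equity=-130 Expenses=44 Loans=-213 Receivables=299
After txn 5 (Dr Cash, Cr Expenses, amount 327): Cash=327 Equity=-130 Expenses=-283 Loans=-213 Receivables=299
After txn 6 (Dr Cash, Cr Receivables, amount 75): Cash=402 Equity=-130 Expenses=-283 Loans=-213 Receivables=224
After txn 7 (Dr Equity, Cr Cash, amount 400): Cash=2 Equity=270 Expenses=-283 Loans=-213 Receivables=224
After txn 8 (Dr Cash, Cr Expenses, amount 225): Cash=227 Equity=270 Expenses=-508 Loans=-213 Receivables=224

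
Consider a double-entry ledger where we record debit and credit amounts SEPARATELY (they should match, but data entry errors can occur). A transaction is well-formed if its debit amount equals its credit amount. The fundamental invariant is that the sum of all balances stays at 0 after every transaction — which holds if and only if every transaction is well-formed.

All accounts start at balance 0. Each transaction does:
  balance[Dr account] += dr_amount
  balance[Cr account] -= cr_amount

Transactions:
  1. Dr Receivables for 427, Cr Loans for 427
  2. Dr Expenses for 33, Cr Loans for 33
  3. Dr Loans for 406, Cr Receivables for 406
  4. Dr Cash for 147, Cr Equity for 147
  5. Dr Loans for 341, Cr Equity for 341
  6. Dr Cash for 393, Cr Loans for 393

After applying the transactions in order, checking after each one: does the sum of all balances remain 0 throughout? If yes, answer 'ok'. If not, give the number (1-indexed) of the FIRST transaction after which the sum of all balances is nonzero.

Answer: ok

Derivation:
After txn 1: dr=427 cr=427 sum_balances=0
After txn 2: dr=33 cr=33 sum_balances=0
After txn 3: dr=406 cr=406 sum_balances=0
After txn 4: dr=147 cr=147 sum_balances=0
After txn 5: dr=341 cr=341 sum_balances=0
After txn 6: dr=393 cr=393 sum_balances=0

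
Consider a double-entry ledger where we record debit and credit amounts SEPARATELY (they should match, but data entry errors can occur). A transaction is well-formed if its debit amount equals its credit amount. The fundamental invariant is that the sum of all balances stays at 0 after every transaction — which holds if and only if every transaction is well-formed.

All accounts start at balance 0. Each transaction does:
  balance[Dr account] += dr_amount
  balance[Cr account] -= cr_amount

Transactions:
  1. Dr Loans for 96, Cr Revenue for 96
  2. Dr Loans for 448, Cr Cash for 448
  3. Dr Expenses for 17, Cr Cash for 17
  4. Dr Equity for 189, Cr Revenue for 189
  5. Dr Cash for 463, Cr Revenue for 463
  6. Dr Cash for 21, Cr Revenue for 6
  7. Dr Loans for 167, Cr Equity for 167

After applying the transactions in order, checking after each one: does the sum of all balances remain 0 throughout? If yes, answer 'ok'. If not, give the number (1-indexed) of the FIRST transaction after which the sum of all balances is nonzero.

After txn 1: dr=96 cr=96 sum_balances=0
After txn 2: dr=448 cr=448 sum_balances=0
After txn 3: dr=17 cr=17 sum_balances=0
After txn 4: dr=189 cr=189 sum_balances=0
After txn 5: dr=463 cr=463 sum_balances=0
After txn 6: dr=21 cr=6 sum_balances=15
After txn 7: dr=167 cr=167 sum_balances=15

Answer: 6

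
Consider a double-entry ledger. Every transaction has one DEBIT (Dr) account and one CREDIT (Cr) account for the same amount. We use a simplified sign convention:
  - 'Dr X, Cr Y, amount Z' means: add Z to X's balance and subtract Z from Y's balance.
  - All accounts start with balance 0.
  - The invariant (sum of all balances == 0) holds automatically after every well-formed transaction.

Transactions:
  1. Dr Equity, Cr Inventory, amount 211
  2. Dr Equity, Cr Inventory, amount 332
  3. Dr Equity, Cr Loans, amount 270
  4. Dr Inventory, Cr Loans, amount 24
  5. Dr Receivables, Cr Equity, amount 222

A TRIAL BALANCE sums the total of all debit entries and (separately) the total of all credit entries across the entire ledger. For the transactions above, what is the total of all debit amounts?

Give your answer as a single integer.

Txn 1: debit+=211
Txn 2: debit+=332
Txn 3: debit+=270
Txn 4: debit+=24
Txn 5: debit+=222
Total debits = 1059

Answer: 1059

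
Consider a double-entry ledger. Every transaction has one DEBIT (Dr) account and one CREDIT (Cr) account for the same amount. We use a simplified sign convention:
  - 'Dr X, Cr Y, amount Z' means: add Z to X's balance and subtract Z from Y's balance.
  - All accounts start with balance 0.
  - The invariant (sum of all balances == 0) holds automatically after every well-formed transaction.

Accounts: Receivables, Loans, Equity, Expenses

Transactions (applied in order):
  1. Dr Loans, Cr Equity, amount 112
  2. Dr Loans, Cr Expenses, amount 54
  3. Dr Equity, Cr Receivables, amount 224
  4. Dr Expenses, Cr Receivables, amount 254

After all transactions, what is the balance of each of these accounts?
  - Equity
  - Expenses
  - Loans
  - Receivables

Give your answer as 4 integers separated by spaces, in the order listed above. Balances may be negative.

Answer: 112 200 166 -478

Derivation:
After txn 1 (Dr Loans, Cr Equity, amount 112): Equity=-112 Loans=112
After txn 2 (Dr Loans, Cr Expenses, amount 54): Equity=-112 Expenses=-54 Loans=166
After txn 3 (Dr Equity, Cr Receivables, amount 224): Equity=112 Expenses=-54 Loans=166 Receivables=-224
After txn 4 (Dr Expenses, Cr Receivables, amount 254): Equity=112 Expenses=200 Loans=166 Receivables=-478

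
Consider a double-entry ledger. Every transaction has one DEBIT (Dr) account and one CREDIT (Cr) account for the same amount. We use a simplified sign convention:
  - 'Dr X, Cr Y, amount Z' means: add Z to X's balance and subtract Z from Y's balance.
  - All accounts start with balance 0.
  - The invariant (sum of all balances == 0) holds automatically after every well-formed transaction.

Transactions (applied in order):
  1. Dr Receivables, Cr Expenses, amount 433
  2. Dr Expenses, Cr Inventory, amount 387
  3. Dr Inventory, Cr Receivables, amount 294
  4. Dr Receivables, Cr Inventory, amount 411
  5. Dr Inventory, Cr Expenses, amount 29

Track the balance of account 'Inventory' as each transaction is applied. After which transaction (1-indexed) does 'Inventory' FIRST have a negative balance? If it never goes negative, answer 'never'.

After txn 1: Inventory=0
After txn 2: Inventory=-387

Answer: 2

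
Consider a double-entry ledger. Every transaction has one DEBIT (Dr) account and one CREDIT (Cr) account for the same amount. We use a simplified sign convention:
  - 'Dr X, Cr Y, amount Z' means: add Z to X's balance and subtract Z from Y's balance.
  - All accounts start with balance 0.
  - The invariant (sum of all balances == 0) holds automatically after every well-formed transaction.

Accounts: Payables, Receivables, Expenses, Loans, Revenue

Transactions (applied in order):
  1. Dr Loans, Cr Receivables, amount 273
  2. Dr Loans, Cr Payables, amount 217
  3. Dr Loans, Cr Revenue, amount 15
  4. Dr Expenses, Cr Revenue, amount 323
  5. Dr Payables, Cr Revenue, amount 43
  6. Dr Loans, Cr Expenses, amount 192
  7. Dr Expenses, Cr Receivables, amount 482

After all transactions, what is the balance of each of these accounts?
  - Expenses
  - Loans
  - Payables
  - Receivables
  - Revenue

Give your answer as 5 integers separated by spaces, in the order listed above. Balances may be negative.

After txn 1 (Dr Loans, Cr Receivables, amount 273): Loans=273 Receivables=-273
After txn 2 (Dr Loans, Cr Payables, amount 217): Loans=490 Payables=-217 Receivables=-273
After txn 3 (Dr Loans, Cr Revenue, amount 15): Loans=505 Payables=-217 Receivables=-273 Revenue=-15
After txn 4 (Dr Expenses, Cr Revenue, amount 323): Expenses=323 Loans=505 Payables=-217 Receivables=-273 Revenue=-338
After txn 5 (Dr Payables, Cr Revenue, amount 43): Expenses=323 Loans=505 Payables=-174 Receivables=-273 Revenue=-381
After txn 6 (Dr Loans, Cr Expenses, amount 192): Expenses=131 Loans=697 Payables=-174 Receivables=-273 Revenue=-381
After txn 7 (Dr Expenses, Cr Receivables, amount 482): Expenses=613 Loans=697 Payables=-174 Receivables=-755 Revenue=-381

Answer: 613 697 -174 -755 -381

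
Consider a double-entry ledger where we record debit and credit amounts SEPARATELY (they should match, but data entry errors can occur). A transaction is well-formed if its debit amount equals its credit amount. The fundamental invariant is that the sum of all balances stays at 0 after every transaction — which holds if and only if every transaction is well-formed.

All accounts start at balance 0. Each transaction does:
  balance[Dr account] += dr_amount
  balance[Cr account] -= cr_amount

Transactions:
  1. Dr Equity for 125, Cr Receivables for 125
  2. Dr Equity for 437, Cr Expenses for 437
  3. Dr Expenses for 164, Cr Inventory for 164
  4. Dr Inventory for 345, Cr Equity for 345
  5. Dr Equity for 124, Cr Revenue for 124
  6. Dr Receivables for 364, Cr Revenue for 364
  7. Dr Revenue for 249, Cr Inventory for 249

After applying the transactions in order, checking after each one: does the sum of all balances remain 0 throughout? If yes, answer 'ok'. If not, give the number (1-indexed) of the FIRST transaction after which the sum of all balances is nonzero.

Answer: ok

Derivation:
After txn 1: dr=125 cr=125 sum_balances=0
After txn 2: dr=437 cr=437 sum_balances=0
After txn 3: dr=164 cr=164 sum_balances=0
After txn 4: dr=345 cr=345 sum_balances=0
After txn 5: dr=124 cr=124 sum_balances=0
After txn 6: dr=364 cr=364 sum_balances=0
After txn 7: dr=249 cr=249 sum_balances=0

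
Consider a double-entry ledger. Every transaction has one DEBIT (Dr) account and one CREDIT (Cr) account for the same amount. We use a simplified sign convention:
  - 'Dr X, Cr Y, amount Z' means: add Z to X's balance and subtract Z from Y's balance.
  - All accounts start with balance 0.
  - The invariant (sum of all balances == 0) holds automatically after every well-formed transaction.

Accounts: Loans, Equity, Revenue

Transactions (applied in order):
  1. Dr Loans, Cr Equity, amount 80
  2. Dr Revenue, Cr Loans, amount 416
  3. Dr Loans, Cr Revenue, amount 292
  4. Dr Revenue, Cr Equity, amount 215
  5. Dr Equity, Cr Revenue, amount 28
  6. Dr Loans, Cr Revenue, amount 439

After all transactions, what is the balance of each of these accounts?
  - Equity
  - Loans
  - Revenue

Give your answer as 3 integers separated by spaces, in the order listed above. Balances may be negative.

Answer: -267 395 -128

Derivation:
After txn 1 (Dr Loans, Cr Equity, amount 80): Equity=-80 Loans=80
After txn 2 (Dr Revenue, Cr Loans, amount 416): Equity=-80 Loans=-336 Revenue=416
After txn 3 (Dr Loans, Cr Revenue, amount 292): Equity=-80 Loans=-44 Revenue=124
After txn 4 (Dr Revenue, Cr Equity, amount 215): Equity=-295 Loans=-44 Revenue=339
After txn 5 (Dr Equity, Cr Revenue, amount 28): Equity=-267 Loans=-44 Revenue=311
After txn 6 (Dr Loans, Cr Revenue, amount 439): Equity=-267 Loans=395 Revenue=-128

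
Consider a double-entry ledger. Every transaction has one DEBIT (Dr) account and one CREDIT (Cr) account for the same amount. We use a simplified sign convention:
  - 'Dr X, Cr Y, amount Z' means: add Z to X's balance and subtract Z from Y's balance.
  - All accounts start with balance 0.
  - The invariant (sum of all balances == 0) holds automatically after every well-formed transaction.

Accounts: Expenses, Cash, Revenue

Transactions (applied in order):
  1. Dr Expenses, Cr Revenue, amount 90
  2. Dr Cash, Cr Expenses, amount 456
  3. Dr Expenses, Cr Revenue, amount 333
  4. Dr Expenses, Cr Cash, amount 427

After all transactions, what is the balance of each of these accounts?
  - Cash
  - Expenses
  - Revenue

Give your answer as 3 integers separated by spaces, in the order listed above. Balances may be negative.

After txn 1 (Dr Expenses, Cr Revenue, amount 90): Expenses=90 Revenue=-90
After txn 2 (Dr Cash, Cr Expenses, amount 456): Cash=456 Expenses=-366 Revenue=-90
After txn 3 (Dr Expenses, Cr Revenue, amount 333): Cash=456 Expenses=-33 Revenue=-423
After txn 4 (Dr Expenses, Cr Cash, amount 427): Cash=29 Expenses=394 Revenue=-423

Answer: 29 394 -423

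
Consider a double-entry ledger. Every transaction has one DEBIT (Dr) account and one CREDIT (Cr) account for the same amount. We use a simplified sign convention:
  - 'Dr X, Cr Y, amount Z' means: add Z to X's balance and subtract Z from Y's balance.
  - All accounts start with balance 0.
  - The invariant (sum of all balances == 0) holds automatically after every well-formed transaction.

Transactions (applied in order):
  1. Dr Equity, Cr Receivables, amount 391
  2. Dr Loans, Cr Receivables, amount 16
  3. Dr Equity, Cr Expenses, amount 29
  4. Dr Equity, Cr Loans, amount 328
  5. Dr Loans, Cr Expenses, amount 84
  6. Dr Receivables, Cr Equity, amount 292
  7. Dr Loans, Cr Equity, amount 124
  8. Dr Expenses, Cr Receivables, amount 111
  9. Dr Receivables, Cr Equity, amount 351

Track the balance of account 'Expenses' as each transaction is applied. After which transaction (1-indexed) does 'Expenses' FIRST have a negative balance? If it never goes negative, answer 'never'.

After txn 1: Expenses=0
After txn 2: Expenses=0
After txn 3: Expenses=-29

Answer: 3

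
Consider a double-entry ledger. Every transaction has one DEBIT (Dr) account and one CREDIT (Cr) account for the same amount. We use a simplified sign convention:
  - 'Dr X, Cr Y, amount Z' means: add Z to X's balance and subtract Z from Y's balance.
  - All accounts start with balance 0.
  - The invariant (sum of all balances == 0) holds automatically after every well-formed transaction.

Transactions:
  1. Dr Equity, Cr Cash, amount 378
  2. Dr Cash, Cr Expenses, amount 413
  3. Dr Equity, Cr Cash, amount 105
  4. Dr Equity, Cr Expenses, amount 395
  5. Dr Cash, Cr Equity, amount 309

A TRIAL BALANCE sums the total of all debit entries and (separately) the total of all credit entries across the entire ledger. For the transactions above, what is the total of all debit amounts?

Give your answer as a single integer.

Answer: 1600

Derivation:
Txn 1: debit+=378
Txn 2: debit+=413
Txn 3: debit+=105
Txn 4: debit+=395
Txn 5: debit+=309
Total debits = 1600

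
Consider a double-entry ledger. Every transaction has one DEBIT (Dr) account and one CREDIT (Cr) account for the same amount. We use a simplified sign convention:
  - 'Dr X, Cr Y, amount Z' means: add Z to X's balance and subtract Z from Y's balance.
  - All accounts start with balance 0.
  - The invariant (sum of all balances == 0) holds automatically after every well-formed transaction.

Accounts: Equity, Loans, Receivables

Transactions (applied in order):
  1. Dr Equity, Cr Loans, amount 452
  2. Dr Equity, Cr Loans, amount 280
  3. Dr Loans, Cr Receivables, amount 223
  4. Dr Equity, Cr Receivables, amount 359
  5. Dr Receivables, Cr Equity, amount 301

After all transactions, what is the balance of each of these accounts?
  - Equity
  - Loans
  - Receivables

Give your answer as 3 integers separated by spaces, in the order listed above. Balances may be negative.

Answer: 790 -509 -281

Derivation:
After txn 1 (Dr Equity, Cr Loans, amount 452): Equity=452 Loans=-452
After txn 2 (Dr Equity, Cr Loans, amount 280): Equity=732 Loans=-732
After txn 3 (Dr Loans, Cr Receivables, amount 223): Equity=732 Loans=-509 Receivables=-223
After txn 4 (Dr Equity, Cr Receivables, amount 359): Equity=1091 Loans=-509 Receivables=-582
After txn 5 (Dr Receivables, Cr Equity, amount 301): Equity=790 Loans=-509 Receivables=-281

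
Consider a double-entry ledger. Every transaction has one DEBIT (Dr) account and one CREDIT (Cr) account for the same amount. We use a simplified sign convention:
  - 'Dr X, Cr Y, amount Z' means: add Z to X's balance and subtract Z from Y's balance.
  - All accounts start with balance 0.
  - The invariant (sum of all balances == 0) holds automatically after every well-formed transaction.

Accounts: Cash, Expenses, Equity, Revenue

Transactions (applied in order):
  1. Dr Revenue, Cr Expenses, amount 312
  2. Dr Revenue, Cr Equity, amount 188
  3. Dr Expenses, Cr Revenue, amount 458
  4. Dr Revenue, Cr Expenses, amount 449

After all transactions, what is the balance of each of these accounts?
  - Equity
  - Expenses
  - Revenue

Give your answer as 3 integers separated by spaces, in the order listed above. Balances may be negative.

Answer: -188 -303 491

Derivation:
After txn 1 (Dr Revenue, Cr Expenses, amount 312): Expenses=-312 Revenue=312
After txn 2 (Dr Revenue, Cr Equity, amount 188): Equity=-188 Expenses=-312 Revenue=500
After txn 3 (Dr Expenses, Cr Revenue, amount 458): Equity=-188 Expenses=146 Revenue=42
After txn 4 (Dr Revenue, Cr Expenses, amount 449): Equity=-188 Expenses=-303 Revenue=491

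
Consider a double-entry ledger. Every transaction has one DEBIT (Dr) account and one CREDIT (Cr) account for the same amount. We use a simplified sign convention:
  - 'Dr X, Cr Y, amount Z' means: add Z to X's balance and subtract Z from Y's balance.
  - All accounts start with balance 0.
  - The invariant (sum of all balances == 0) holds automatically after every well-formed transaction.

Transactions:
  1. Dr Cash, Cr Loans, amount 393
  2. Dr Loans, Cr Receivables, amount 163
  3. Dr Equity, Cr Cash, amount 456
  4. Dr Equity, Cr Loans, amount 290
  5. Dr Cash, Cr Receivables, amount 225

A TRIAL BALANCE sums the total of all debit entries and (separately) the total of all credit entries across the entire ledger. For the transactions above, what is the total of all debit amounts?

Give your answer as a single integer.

Answer: 1527

Derivation:
Txn 1: debit+=393
Txn 2: debit+=163
Txn 3: debit+=456
Txn 4: debit+=290
Txn 5: debit+=225
Total debits = 1527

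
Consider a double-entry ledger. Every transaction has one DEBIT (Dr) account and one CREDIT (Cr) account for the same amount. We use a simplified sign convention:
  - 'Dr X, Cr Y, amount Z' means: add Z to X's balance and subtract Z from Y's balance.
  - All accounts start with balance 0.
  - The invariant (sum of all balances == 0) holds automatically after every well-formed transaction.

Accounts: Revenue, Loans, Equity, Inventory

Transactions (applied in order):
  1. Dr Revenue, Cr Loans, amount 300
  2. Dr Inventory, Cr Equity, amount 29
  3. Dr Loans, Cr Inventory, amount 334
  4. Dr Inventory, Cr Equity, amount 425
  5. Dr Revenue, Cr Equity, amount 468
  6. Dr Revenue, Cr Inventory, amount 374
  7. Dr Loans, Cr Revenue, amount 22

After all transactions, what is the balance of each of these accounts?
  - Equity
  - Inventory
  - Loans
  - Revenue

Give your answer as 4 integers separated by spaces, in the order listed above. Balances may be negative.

After txn 1 (Dr Revenue, Cr Loans, amount 300): Loans=-300 Revenue=300
After txn 2 (Dr Inventory, Cr Equity, amount 29): Equity=-29 Inventory=29 Loans=-300 Revenue=300
After txn 3 (Dr Loans, Cr Inventory, amount 334): Equity=-29 Inventory=-305 Loans=34 Revenue=300
After txn 4 (Dr Inventory, Cr Equity, amount 425): Equity=-454 Inventory=120 Loans=34 Revenue=300
After txn 5 (Dr Revenue, Cr Equity, amount 468): Equity=-922 Inventory=120 Loans=34 Revenue=768
After txn 6 (Dr Revenue, Cr Inventory, amount 374): Equity=-922 Inventory=-254 Loans=34 Revenue=1142
After txn 7 (Dr Loans, Cr Revenue, amount 22): Equity=-922 Inventory=-254 Loans=56 Revenue=1120

Answer: -922 -254 56 1120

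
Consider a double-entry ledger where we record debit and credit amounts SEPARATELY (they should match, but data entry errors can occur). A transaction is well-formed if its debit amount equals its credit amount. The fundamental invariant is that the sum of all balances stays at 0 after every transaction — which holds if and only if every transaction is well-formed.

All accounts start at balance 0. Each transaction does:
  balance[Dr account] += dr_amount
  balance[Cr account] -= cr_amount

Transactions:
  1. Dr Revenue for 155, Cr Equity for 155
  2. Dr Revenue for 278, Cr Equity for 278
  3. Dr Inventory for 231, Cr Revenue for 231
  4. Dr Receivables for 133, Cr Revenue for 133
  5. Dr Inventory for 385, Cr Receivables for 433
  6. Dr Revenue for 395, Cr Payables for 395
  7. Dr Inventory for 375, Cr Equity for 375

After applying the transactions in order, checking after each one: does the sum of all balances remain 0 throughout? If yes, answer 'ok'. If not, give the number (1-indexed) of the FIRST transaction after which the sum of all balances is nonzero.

Answer: 5

Derivation:
After txn 1: dr=155 cr=155 sum_balances=0
After txn 2: dr=278 cr=278 sum_balances=0
After txn 3: dr=231 cr=231 sum_balances=0
After txn 4: dr=133 cr=133 sum_balances=0
After txn 5: dr=385 cr=433 sum_balances=-48
After txn 6: dr=395 cr=395 sum_balances=-48
After txn 7: dr=375 cr=375 sum_balances=-48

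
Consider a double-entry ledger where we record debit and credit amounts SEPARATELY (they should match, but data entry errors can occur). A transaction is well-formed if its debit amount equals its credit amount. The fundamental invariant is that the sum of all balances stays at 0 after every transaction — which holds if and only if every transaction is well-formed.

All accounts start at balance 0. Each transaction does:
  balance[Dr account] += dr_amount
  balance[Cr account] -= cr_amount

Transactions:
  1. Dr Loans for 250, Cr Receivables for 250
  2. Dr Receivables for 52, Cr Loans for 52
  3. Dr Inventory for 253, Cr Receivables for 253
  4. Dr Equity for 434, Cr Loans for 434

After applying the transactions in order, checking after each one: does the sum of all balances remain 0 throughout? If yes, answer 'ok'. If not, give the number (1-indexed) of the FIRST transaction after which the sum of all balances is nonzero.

Answer: ok

Derivation:
After txn 1: dr=250 cr=250 sum_balances=0
After txn 2: dr=52 cr=52 sum_balances=0
After txn 3: dr=253 cr=253 sum_balances=0
After txn 4: dr=434 cr=434 sum_balances=0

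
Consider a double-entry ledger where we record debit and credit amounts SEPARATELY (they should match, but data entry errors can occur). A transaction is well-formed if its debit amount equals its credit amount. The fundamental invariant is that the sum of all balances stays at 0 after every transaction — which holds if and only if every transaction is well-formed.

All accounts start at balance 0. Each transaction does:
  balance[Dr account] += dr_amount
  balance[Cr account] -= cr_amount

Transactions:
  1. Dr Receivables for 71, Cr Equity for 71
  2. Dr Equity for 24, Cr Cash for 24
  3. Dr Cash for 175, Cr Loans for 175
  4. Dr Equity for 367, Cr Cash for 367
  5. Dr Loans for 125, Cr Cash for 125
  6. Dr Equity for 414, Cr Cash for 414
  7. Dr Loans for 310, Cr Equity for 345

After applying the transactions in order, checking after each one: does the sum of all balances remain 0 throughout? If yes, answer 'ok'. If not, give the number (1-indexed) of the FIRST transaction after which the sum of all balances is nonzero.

After txn 1: dr=71 cr=71 sum_balances=0
After txn 2: dr=24 cr=24 sum_balances=0
After txn 3: dr=175 cr=175 sum_balances=0
After txn 4: dr=367 cr=367 sum_balances=0
After txn 5: dr=125 cr=125 sum_balances=0
After txn 6: dr=414 cr=414 sum_balances=0
After txn 7: dr=310 cr=345 sum_balances=-35

Answer: 7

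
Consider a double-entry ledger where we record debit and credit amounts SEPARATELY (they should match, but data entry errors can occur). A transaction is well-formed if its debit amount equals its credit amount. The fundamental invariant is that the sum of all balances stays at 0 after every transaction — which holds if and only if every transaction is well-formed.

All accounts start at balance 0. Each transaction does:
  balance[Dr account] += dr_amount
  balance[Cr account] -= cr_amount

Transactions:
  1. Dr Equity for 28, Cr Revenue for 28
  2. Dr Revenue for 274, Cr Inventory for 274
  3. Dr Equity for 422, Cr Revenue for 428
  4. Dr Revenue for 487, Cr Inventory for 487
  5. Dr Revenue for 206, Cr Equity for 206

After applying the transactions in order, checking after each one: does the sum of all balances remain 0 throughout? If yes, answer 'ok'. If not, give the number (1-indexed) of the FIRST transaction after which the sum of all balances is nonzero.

After txn 1: dr=28 cr=28 sum_balances=0
After txn 2: dr=274 cr=274 sum_balances=0
After txn 3: dr=422 cr=428 sum_balances=-6
After txn 4: dr=487 cr=487 sum_balances=-6
After txn 5: dr=206 cr=206 sum_balances=-6

Answer: 3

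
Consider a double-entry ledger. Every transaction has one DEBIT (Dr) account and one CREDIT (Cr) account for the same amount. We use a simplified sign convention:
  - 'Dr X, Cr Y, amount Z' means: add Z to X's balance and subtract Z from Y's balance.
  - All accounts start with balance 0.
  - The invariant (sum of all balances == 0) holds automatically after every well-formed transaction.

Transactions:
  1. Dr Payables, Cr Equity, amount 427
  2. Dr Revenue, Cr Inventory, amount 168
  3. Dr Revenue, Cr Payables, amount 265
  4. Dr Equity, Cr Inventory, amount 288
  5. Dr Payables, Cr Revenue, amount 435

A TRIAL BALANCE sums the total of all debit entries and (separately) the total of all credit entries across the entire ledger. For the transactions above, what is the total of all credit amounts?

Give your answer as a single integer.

Answer: 1583

Derivation:
Txn 1: credit+=427
Txn 2: credit+=168
Txn 3: credit+=265
Txn 4: credit+=288
Txn 5: credit+=435
Total credits = 1583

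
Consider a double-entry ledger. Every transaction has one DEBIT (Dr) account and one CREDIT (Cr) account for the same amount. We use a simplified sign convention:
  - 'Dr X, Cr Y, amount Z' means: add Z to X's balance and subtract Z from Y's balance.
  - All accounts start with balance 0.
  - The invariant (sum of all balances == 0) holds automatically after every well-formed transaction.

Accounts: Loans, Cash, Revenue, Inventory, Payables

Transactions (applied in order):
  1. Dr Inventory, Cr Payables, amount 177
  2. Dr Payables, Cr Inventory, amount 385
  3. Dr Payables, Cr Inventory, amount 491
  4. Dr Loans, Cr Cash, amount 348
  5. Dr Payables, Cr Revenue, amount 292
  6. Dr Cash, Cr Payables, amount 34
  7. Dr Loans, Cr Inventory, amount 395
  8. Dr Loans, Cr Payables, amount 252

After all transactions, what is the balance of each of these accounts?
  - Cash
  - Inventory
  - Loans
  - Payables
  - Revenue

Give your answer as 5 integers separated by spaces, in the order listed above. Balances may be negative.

After txn 1 (Dr Inventory, Cr Payables, amount 177): Inventory=177 Payables=-177
After txn 2 (Dr Payables, Cr Inventory, amount 385): Inventory=-208 Payables=208
After txn 3 (Dr Payables, Cr Inventory, amount 491): Inventory=-699 Payables=699
After txn 4 (Dr Loans, Cr Cash, amount 348): Cash=-348 Inventory=-699 Loans=348 Payables=699
After txn 5 (Dr Payables, Cr Revenue, amount 292): Cash=-348 Inventory=-699 Loans=348 Payables=991 Revenue=-292
After txn 6 (Dr Cash, Cr Payables, amount 34): Cash=-314 Inventory=-699 Loans=348 Payables=957 Revenue=-292
After txn 7 (Dr Loans, Cr Inventory, amount 395): Cash=-314 Inventory=-1094 Loans=743 Payables=957 Revenue=-292
After txn 8 (Dr Loans, Cr Payables, amount 252): Cash=-314 Inventory=-1094 Loans=995 Payables=705 Revenue=-292

Answer: -314 -1094 995 705 -292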